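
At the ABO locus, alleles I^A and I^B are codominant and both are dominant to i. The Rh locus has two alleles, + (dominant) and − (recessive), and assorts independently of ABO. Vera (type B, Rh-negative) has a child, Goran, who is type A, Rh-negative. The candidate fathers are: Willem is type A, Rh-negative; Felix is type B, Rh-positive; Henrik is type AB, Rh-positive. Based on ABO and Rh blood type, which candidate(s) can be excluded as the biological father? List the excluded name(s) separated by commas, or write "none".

A candidate is excluded only if no genotype consistent with his phenotype could produce a type A, Rh-negative child with a type B, Rh-negative mother.
Felix (type B, Rh+): no genotype consistent with that phenotype can produce a type-A Rh- child with a type-B mother.

Felix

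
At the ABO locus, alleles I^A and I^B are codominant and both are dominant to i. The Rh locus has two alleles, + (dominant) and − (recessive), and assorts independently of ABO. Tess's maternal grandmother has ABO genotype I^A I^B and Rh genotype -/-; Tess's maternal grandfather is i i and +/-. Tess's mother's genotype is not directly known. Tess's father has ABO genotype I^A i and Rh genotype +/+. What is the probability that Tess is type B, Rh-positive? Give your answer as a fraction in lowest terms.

Tess's mother's ABO genotype from I^A I^B × i i: 1/2 I^A i, 1/2 I^B i.
Crossing each possibility with the father I^A i and summing P(type B): 1/2·0 + 1/2·1/4 = 1/8.
Similarly for Rh via the mother's Rh distribution: P(Rh+) = 1.
Independent loci: 1/8 × 1 = 1/8.

1/8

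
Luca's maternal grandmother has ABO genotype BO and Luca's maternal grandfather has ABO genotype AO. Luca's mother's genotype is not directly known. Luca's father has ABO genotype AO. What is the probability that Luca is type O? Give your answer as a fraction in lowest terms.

1/4

Luca's mother's ABO genotype from BO × AO: 1/4 AB, 1/4 AO, 1/4 BO, 1/4 OO.
Crossing each possibility with the father AO and summing P(type O): 1/4·0 + 1/4·1/4 + 1/4·1/4 + 1/4·1/2 = 1/4.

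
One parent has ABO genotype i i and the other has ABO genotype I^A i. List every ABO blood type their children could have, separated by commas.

O, A

Gametes from i i × I^A i give offspring ABO genotypes I^A i, i i, i.e. phenotypes O, A.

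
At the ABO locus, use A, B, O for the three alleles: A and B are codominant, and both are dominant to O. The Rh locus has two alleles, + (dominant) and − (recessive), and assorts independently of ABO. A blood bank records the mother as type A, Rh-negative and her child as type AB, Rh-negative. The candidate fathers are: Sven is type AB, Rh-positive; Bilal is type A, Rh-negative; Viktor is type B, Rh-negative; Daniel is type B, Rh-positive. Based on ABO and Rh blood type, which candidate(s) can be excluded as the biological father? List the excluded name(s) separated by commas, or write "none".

A candidate is excluded only if no genotype consistent with his phenotype could produce a type AB, Rh-negative child with a type A, Rh-negative mother.
Bilal (type A, Rh-): no genotype consistent with that phenotype can produce a type-AB Rh- child with a type-A mother.

Bilal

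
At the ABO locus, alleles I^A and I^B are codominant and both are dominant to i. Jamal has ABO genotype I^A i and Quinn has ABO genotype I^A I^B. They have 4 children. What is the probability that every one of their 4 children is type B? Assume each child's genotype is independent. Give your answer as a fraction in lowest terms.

ABO cross I^A i × I^A I^B → 1/2 A, 1/4 B, 1/4 AB.
So P(type B) = 1/4 per child.
All 4 independent: (1/4)^4 = 1/256.

1/256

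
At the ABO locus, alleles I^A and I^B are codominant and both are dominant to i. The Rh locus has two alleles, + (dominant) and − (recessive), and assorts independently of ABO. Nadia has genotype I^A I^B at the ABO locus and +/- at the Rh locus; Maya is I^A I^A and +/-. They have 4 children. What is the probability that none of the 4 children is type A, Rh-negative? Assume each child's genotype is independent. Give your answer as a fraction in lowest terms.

2401/4096

ABO cross I^A I^B × I^A I^A → 1/2 A, 1/2 AB.
Rh cross +/- × +/- → 3/4 Rh+, 1/4 Rh-; so P(type A, Rh-negative) = 1/2 × 1/4 = 1/8 per child.
P(not type A, Rh-negative) = 7/8 for one child; (7/8)^4 = 2401/4096.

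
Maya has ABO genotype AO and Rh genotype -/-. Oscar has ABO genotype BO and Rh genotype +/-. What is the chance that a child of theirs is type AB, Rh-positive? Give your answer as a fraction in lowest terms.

ABO cross AO × BO → offspring phenotypes: 1/4 O, 1/4 A, 1/4 B, 1/4 AB.
Rh cross -/- × +/- → 1/2 Rh+, 1/2 Rh-.
Independent loci: P(type AB, Rh-positive) = 1/4 × 1/2 = 1/8.

1/8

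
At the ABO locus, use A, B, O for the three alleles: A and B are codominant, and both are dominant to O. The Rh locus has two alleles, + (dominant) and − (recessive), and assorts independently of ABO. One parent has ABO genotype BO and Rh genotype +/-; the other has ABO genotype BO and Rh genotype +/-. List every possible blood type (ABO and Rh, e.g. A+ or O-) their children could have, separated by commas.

O+, O-, B+, B-

Gametes from BO × BO give offspring ABO genotypes BB, BO, OO, i.e. phenotypes O, B.
Rh cross +/- × +/- → phenotypes Rh+, Rh-.
Combining independently: O+, O-, B+, B-.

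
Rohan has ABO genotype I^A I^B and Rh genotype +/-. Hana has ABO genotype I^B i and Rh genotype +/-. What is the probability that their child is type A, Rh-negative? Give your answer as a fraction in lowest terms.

1/16

ABO cross I^A I^B × I^B i → offspring phenotypes: 1/4 A, 1/2 B, 1/4 AB.
Rh cross +/- × +/- → 3/4 Rh+, 1/4 Rh-.
Independent loci: P(type A, Rh-negative) = 1/4 × 1/4 = 1/16.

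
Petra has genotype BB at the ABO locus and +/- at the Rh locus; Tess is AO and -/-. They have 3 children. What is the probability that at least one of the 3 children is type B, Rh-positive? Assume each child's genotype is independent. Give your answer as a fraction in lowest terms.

37/64

ABO cross BB × AO → 1/2 B, 1/2 AB.
Rh cross +/- × -/- → 1/2 Rh+, 1/2 Rh-; so P(type B, Rh-positive) = 1/2 × 1/2 = 1/4 per child.
P(none) = (3/4)^3 = 27/64; P(at least one) = 1 − 27/64 = 37/64.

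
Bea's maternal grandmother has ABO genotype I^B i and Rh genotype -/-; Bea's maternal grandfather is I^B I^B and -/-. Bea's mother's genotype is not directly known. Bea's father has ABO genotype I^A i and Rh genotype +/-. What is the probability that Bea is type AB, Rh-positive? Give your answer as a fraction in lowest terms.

Bea's mother's ABO genotype from I^B i × I^B I^B: 1/2 I^B I^B, 1/2 I^B i.
Crossing each possibility with the father I^A i and summing P(type AB): 1/2·1/2 + 1/2·1/4 = 3/8.
Similarly for Rh via the mother's Rh distribution: P(Rh+) = 1/2.
Independent loci: 3/8 × 1/2 = 3/16.

3/16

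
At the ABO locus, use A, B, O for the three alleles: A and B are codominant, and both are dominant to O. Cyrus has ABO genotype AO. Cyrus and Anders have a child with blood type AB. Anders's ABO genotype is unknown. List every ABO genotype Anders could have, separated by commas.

For each candidate genotype of Anders, check whether crossing it with AO can produce every observed child phenotype.
  AA → possible child types {A} ✗
  AB → possible child types {A, B, AB} ✓
  AO → possible child types {O, A} ✗
  BB → possible child types {B, AB} ✓
  BO → possible child types {O, A, B, AB} ✓
  OO → possible child types {O, A} ✗

AB, BB, BO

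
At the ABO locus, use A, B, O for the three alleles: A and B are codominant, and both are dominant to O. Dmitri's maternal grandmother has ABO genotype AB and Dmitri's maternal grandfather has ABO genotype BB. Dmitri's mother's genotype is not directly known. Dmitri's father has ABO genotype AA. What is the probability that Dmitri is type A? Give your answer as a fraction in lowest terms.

1/4

Dmitri's mother's ABO genotype from AB × BB: 1/2 AB, 1/2 BB.
Crossing each possibility with the father AA and summing P(type A): 1/2·1/2 + 1/2·0 = 1/4.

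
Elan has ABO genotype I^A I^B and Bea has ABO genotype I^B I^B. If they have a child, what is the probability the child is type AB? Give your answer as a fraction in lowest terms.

ABO cross I^A I^B × I^B I^B → offspring phenotypes: 1/2 B, 1/2 AB.
So P(type AB) = 1/2.

1/2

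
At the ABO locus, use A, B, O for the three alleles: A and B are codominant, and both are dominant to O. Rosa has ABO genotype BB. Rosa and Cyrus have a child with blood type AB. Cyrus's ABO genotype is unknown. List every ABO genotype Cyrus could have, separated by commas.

AA, AB, AO

For each candidate genotype of Cyrus, check whether crossing it with BB can produce every observed child phenotype.
  AA → possible child types {AB} ✓
  AB → possible child types {B, AB} ✓
  AO → possible child types {B, AB} ✓
  BB → possible child types {B} ✗
  BO → possible child types {B} ✗
  OO → possible child types {B} ✗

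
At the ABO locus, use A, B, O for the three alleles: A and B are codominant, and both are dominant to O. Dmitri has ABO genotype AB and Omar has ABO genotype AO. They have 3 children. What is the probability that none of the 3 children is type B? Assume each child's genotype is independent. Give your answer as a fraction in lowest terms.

27/64

ABO cross AB × AO → 1/2 A, 1/4 B, 1/4 AB.
So P(type B) = 1/4 per child.
P(not type B) = 3/4 for one child; (3/4)^3 = 27/64.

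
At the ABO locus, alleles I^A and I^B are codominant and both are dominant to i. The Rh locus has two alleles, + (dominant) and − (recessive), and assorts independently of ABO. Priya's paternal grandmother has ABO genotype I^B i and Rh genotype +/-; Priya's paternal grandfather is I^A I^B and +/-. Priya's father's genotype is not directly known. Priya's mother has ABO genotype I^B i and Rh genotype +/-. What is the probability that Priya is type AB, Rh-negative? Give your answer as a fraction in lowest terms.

Priya's father's ABO genotype from I^B i × I^A I^B: 1/4 I^A I^B, 1/4 I^A i, 1/4 I^B I^B, 1/4 I^B i.
Crossing each possibility with the mother I^B i and summing P(type AB): 1/4·1/4 + 1/4·1/4 + 1/4·0 + 1/4·0 = 1/8.
Similarly for Rh via the father's Rh distribution: P(Rh-) = 1/4.
Independent loci: 1/8 × 1/4 = 1/32.

1/32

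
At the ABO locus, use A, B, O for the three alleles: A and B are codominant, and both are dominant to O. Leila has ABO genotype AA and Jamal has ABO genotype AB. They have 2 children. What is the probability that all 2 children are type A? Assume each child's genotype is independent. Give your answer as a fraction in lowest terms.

ABO cross AA × AB → 1/2 A, 1/2 AB.
So P(type A) = 1/2 per child.
All 2 independent: (1/2)^2 = 1/4.

1/4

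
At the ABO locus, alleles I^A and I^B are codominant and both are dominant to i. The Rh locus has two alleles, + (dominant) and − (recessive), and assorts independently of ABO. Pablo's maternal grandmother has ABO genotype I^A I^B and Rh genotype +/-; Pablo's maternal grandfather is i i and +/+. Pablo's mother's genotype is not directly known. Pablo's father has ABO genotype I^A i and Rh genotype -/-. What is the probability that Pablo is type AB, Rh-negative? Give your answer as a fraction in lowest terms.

1/32

Pablo's mother's ABO genotype from I^A I^B × i i: 1/2 I^A i, 1/2 I^B i.
Crossing each possibility with the father I^A i and summing P(type AB): 1/2·0 + 1/2·1/4 = 1/8.
Similarly for Rh via the mother's Rh distribution: P(Rh-) = 1/4.
Independent loci: 1/8 × 1/4 = 1/32.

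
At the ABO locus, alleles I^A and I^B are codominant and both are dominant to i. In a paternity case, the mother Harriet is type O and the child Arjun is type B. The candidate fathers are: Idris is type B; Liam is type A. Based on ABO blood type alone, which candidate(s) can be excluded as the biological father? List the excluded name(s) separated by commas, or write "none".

Liam

A candidate is excluded only if no genotype consistent with his phenotype could produce a type B child with a type O mother.
Liam (type A): no genotype consistent with that phenotype can produce a type-B child with a type-O mother.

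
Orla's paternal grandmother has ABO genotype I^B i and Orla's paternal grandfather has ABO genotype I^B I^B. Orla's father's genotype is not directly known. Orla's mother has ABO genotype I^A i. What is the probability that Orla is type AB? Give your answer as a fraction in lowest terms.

Orla's father's ABO genotype from I^B i × I^B I^B: 1/2 I^B I^B, 1/2 I^B i.
Crossing each possibility with the mother I^A i and summing P(type AB): 1/2·1/2 + 1/2·1/4 = 3/8.

3/8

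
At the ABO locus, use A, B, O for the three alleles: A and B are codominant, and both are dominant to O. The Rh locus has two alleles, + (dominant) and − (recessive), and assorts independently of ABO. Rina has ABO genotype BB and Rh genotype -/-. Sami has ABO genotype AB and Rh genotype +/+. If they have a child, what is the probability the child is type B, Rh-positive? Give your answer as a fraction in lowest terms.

1/2

ABO cross BB × AB → offspring phenotypes: 1/2 B, 1/2 AB.
Rh cross -/- × +/+ → 1 Rh+.
Independent loci: P(type B, Rh-positive) = 1/2 × 1 = 1/2.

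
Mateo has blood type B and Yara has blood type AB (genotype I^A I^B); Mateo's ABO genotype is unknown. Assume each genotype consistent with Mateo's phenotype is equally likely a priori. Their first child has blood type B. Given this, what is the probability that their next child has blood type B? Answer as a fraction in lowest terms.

1/2

Possible genotypes: Mateo ∈ {I^B I^B, I^B i}; Yara ∈ {I^A I^B}.
Weight each parental genotype pair by prior × P(type-B child):
  I^B I^B × I^A I^B: posterior weight 1/2; P(next child type B) = 1/2.
  I^B i × I^A I^B: posterior weight 1/2; P(next child type B) = 1/2.
Weighted sum = 1/2.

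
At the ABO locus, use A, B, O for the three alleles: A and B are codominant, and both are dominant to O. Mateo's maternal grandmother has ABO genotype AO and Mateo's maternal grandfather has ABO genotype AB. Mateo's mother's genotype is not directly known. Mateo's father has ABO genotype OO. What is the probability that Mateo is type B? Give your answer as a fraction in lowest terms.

Mateo's mother's ABO genotype from AO × AB: 1/4 AA, 1/4 AB, 1/4 AO, 1/4 BO.
Crossing each possibility with the father OO and summing P(type B): 1/4·0 + 1/4·1/2 + 1/4·0 + 1/4·1/2 = 1/4.

1/4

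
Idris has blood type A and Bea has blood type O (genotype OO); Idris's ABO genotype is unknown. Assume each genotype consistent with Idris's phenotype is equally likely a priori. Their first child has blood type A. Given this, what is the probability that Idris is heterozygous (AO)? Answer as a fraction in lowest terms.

Possible genotypes: Idris ∈ {AA, AO}; Bea ∈ {OO}.
Weight each parental genotype pair by prior × P(type-A child):
  AA × OO: posterior weight 2/3.
  AO × OO: posterior weight 1/3.
Sum the posterior weight over pairs where Idris is AO: 1/3.

1/3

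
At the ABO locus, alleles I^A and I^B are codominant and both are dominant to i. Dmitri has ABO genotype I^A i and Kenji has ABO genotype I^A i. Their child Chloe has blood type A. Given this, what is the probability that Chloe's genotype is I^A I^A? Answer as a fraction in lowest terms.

Cross I^A i × I^A i → 1/4 I^A I^A, 1/2 I^A i, 1/4 i i.
Type-A genotypes among offspring: I^A I^A (1/4), I^A i (1/2); total 3/4.
P(I^A I^A | type A) = (1/4) / (3/4) = 1/3.

1/3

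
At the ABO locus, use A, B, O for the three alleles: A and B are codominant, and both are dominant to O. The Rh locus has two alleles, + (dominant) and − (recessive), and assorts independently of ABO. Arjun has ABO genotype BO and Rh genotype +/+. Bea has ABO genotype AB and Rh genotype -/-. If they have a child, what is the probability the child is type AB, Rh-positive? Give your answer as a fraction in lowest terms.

ABO cross BO × AB → offspring phenotypes: 1/4 A, 1/2 B, 1/4 AB.
Rh cross +/+ × -/- → 1 Rh+.
Independent loci: P(type AB, Rh-positive) = 1/4 × 1 = 1/4.

1/4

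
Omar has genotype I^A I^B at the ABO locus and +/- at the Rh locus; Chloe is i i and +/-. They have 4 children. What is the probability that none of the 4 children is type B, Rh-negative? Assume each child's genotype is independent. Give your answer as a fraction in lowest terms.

2401/4096

ABO cross I^A I^B × i i → 1/2 A, 1/2 B.
Rh cross +/- × +/- → 3/4 Rh+, 1/4 Rh-; so P(type B, Rh-negative) = 1/2 × 1/4 = 1/8 per child.
P(not type B, Rh-negative) = 7/8 for one child; (7/8)^4 = 2401/4096.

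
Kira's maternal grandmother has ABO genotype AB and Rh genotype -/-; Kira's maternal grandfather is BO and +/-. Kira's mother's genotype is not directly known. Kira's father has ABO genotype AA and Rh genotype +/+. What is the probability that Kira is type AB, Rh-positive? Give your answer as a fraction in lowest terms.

1/2

Kira's mother's ABO genotype from AB × BO: 1/4 AB, 1/4 AO, 1/4 BB, 1/4 BO.
Crossing each possibility with the father AA and summing P(type AB): 1/4·1/2 + 1/4·0 + 1/4·1 + 1/4·1/2 = 1/2.
Similarly for Rh via the mother's Rh distribution: P(Rh+) = 1.
Independent loci: 1/2 × 1 = 1/2.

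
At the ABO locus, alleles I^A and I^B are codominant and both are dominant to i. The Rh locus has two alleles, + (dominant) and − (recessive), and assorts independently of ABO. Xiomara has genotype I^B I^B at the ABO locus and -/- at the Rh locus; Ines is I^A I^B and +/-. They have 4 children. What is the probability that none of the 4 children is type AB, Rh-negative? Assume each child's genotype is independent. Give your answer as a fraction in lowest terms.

ABO cross I^B I^B × I^A I^B → 1/2 B, 1/2 AB.
Rh cross -/- × +/- → 1/2 Rh+, 1/2 Rh-; so P(type AB, Rh-negative) = 1/2 × 1/2 = 1/4 per child.
P(not type AB, Rh-negative) = 3/4 for one child; (3/4)^4 = 81/256.

81/256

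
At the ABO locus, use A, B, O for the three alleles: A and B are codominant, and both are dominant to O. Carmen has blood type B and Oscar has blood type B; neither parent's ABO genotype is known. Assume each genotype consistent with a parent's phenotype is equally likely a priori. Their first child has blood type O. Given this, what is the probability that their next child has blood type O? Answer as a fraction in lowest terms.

Possible genotypes: Carmen ∈ {BB, BO}; Oscar ∈ {BB, BO}.
Weight each parental genotype pair by prior × P(type-O child):
  BO × BO: posterior weight 1; P(next child type O) = 1/4.
Weighted sum = 1/4.

1/4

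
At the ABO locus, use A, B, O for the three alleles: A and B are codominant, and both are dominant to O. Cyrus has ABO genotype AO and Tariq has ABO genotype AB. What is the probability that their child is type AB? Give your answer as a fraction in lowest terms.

ABO cross AO × AB → offspring phenotypes: 1/2 A, 1/4 B, 1/4 AB.
So P(type AB) = 1/4.

1/4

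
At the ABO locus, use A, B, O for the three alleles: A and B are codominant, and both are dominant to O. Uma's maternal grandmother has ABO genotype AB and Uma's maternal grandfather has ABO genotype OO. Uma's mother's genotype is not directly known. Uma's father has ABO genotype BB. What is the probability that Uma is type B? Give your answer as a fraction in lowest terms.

3/4

Uma's mother's ABO genotype from AB × OO: 1/2 AO, 1/2 BO.
Crossing each possibility with the father BB and summing P(type B): 1/2·1/2 + 1/2·1 = 3/4.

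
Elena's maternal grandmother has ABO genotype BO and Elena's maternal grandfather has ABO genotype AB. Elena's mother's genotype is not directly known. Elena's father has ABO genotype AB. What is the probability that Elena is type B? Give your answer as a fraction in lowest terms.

3/8

Elena's mother's ABO genotype from BO × AB: 1/4 AB, 1/4 AO, 1/4 BB, 1/4 BO.
Crossing each possibility with the father AB and summing P(type B): 1/4·1/4 + 1/4·1/4 + 1/4·1/2 + 1/4·1/2 = 3/8.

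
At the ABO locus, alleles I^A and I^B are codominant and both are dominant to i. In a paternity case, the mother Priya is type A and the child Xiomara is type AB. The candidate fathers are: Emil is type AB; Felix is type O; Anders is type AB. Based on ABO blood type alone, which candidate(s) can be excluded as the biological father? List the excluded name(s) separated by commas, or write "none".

Felix

A candidate is excluded only if no genotype consistent with his phenotype could produce a type AB child with a type A mother.
Felix (type O): no genotype consistent with that phenotype can produce a type-AB child with a type-A mother.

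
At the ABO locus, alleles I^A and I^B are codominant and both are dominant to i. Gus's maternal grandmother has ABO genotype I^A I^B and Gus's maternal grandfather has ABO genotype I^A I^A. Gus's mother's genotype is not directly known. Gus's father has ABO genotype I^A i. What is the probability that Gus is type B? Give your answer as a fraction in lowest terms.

1/8

Gus's mother's ABO genotype from I^A I^B × I^A I^A: 1/2 I^A I^A, 1/2 I^A I^B.
Crossing each possibility with the father I^A i and summing P(type B): 1/2·0 + 1/2·1/4 = 1/8.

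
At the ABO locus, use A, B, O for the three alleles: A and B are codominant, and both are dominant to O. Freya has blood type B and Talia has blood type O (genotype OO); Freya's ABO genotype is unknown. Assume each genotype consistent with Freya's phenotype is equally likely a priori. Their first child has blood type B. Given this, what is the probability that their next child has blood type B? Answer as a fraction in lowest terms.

5/6

Possible genotypes: Freya ∈ {BB, BO}; Talia ∈ {OO}.
Weight each parental genotype pair by prior × P(type-B child):
  BB × OO: posterior weight 2/3; P(next child type B) = 1.
  BO × OO: posterior weight 1/3; P(next child type B) = 1/2.
Weighted sum = 5/6.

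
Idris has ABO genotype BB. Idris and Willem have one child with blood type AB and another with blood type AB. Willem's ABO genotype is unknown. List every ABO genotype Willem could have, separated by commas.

AA, AB, AO

For each candidate genotype of Willem, check whether crossing it with BB can produce every observed child phenotype.
  AA → possible child types {AB} ✓
  AB → possible child types {B, AB} ✓
  AO → possible child types {B, AB} ✓
  BB → possible child types {B} ✗
  BO → possible child types {B} ✗
  OO → possible child types {B} ✗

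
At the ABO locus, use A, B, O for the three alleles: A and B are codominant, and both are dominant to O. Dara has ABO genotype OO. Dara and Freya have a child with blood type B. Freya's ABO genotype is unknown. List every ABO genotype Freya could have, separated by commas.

For each candidate genotype of Freya, check whether crossing it with OO can produce every observed child phenotype.
  AA → possible child types {A} ✗
  AB → possible child types {A, B} ✓
  AO → possible child types {O, A} ✗
  BB → possible child types {B} ✓
  BO → possible child types {O, B} ✓
  OO → possible child types {O} ✗

AB, BB, BO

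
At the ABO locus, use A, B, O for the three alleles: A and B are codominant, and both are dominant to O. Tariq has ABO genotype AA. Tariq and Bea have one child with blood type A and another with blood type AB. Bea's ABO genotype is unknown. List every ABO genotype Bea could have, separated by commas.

AB, BO

For each candidate genotype of Bea, check whether crossing it with AA can produce every observed child phenotype.
  AA → possible child types {A} ✗
  AB → possible child types {A, AB} ✓
  AO → possible child types {A} ✗
  BB → possible child types {AB} ✗
  BO → possible child types {A, AB} ✓
  OO → possible child types {A} ✗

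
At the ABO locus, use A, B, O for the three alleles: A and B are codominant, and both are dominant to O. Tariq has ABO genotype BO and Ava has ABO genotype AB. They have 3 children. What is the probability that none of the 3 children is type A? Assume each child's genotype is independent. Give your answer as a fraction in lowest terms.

27/64

ABO cross BO × AB → 1/4 A, 1/2 B, 1/4 AB.
So P(type A) = 1/4 per child.
P(not type A) = 3/4 for one child; (3/4)^3 = 27/64.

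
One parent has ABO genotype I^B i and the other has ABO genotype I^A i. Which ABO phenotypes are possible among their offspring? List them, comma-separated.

O, A, B, AB

Gametes from I^B i × I^A i give offspring ABO genotypes I^A I^B, I^A i, I^B i, i i, i.e. phenotypes O, A, B, AB.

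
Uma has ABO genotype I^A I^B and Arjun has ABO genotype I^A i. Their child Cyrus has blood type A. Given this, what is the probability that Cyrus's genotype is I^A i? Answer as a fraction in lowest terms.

1/2

Cross I^A I^B × I^A i → 1/4 I^A I^A, 1/4 I^A I^B, 1/4 I^A i, 1/4 I^B i.
Type-A genotypes among offspring: I^A I^A (1/4), I^A i (1/4); total 1/2.
P(I^A i | type A) = (1/4) / (1/2) = 1/2.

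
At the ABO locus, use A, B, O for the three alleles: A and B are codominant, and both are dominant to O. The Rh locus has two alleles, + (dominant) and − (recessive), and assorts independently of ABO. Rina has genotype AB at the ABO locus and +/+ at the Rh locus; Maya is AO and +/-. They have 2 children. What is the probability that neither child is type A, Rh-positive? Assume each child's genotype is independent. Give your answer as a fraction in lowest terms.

1/4

ABO cross AB × AO → 1/2 A, 1/4 B, 1/4 AB.
Rh cross +/+ × +/- → 1 Rh+; so P(type A, Rh-positive) = 1/2 × 1 = 1/2 per child.
P(not type A, Rh-positive) = 1/2 for one child; (1/2)^2 = 1/4.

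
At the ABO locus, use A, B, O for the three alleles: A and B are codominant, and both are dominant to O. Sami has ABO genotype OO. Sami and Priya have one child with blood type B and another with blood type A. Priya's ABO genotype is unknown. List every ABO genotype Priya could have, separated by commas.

For each candidate genotype of Priya, check whether crossing it with OO can produce every observed child phenotype.
  AA → possible child types {A} ✗
  AB → possible child types {A, B} ✓
  AO → possible child types {O, A} ✗
  BB → possible child types {B} ✗
  BO → possible child types {O, B} ✗
  OO → possible child types {O} ✗

AB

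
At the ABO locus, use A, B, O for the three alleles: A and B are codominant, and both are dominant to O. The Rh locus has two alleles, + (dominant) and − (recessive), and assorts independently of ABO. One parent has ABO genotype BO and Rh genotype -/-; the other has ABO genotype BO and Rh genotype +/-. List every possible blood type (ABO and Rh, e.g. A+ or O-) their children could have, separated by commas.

Gametes from BO × BO give offspring ABO genotypes BB, BO, OO, i.e. phenotypes O, B.
Rh cross -/- × +/- → phenotypes Rh+, Rh-.
Combining independently: O+, O-, B+, B-.

O+, O-, B+, B-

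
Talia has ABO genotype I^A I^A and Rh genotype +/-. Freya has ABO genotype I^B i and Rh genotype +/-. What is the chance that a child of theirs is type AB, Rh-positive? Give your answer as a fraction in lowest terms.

3/8

ABO cross I^A I^A × I^B i → offspring phenotypes: 1/2 A, 1/2 AB.
Rh cross +/- × +/- → 3/4 Rh+, 1/4 Rh-.
Independent loci: P(type AB, Rh-positive) = 1/2 × 3/4 = 3/8.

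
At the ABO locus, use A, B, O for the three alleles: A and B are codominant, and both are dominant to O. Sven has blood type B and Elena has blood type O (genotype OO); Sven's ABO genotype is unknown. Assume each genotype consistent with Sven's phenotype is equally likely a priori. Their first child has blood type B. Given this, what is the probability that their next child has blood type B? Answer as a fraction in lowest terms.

5/6

Possible genotypes: Sven ∈ {BB, BO}; Elena ∈ {OO}.
Weight each parental genotype pair by prior × P(type-B child):
  BB × OO: posterior weight 2/3; P(next child type B) = 1.
  BO × OO: posterior weight 1/3; P(next child type B) = 1/2.
Weighted sum = 5/6.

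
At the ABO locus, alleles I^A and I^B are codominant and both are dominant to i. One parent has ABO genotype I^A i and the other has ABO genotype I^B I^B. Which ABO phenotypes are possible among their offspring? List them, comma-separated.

Gametes from I^A i × I^B I^B give offspring ABO genotypes I^A I^B, I^B i, i.e. phenotypes B, AB.

B, AB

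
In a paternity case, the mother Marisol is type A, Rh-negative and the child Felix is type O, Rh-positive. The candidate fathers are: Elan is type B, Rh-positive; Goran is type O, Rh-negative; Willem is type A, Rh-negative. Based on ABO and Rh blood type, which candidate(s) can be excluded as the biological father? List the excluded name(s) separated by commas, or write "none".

A candidate is excluded only if no genotype consistent with his phenotype could produce a type O, Rh-positive child with a type A, Rh-negative mother.
Goran (type O, Rh-): no genotype consistent with that phenotype can produce a type-O Rh+ child with a type-A mother.
Willem (type A, Rh-): no genotype consistent with that phenotype can produce a type-O Rh+ child with a type-A mother.

Goran, Willem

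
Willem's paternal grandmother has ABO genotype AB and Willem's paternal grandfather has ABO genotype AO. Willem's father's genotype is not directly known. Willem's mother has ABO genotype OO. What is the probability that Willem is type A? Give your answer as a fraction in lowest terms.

Willem's father's ABO genotype from AB × AO: 1/4 AA, 1/4 AB, 1/4 AO, 1/4 BO.
Crossing each possibility with the mother OO and summing P(type A): 1/4·1 + 1/4·1/2 + 1/4·1/2 + 1/4·0 = 1/2.

1/2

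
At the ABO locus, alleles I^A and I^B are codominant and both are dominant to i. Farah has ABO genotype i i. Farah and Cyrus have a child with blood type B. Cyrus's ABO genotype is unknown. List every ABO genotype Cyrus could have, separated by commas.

I^A I^B, I^B I^B, I^B i

For each candidate genotype of Cyrus, check whether crossing it with i i can produce every observed child phenotype.
  I^A I^A → possible child types {A} ✗
  I^A I^B → possible child types {A, B} ✓
  I^A i → possible child types {O, A} ✗
  I^B I^B → possible child types {B} ✓
  I^B i → possible child types {O, B} ✓
  i i → possible child types {O} ✗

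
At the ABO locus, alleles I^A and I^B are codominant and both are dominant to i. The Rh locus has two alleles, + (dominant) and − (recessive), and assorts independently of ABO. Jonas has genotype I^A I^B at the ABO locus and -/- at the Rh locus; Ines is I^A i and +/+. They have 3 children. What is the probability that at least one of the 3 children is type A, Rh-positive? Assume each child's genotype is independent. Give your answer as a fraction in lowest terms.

ABO cross I^A I^B × I^A i → 1/2 A, 1/4 B, 1/4 AB.
Rh cross -/- × +/+ → 1 Rh+; so P(type A, Rh-positive) = 1/2 × 1 = 1/2 per child.
P(none) = (1/2)^3 = 1/8; P(at least one) = 1 − 1/8 = 7/8.

7/8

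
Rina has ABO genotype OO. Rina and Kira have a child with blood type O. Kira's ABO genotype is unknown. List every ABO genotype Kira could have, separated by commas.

AO, BO, OO

For each candidate genotype of Kira, check whether crossing it with OO can produce every observed child phenotype.
  AA → possible child types {A} ✗
  AB → possible child types {A, B} ✗
  AO → possible child types {O, A} ✓
  BB → possible child types {B} ✗
  BO → possible child types {O, B} ✓
  OO → possible child types {O} ✓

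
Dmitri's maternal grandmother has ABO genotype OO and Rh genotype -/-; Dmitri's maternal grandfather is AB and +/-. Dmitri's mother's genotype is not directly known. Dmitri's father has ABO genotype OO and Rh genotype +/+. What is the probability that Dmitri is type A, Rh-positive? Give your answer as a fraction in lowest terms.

Dmitri's mother's ABO genotype from OO × AB: 1/2 AO, 1/2 BO.
Crossing each possibility with the father OO and summing P(type A): 1/2·1/2 + 1/2·0 = 1/4.
Similarly for Rh via the mother's Rh distribution: P(Rh+) = 1.
Independent loci: 1/4 × 1 = 1/4.

1/4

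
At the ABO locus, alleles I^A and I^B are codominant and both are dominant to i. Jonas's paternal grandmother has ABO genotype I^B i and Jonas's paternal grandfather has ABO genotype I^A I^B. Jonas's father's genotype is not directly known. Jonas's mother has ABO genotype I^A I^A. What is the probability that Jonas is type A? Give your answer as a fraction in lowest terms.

1/2

Jonas's father's ABO genotype from I^B i × I^A I^B: 1/4 I^A I^B, 1/4 I^A i, 1/4 I^B I^B, 1/4 I^B i.
Crossing each possibility with the mother I^A I^A and summing P(type A): 1/4·1/2 + 1/4·1 + 1/4·0 + 1/4·1/2 = 1/2.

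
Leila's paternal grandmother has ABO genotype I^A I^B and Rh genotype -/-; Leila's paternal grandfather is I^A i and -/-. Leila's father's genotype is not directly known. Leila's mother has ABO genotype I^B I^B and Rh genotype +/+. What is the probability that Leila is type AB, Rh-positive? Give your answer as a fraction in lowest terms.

Leila's father's ABO genotype from I^A I^B × I^A i: 1/4 I^A I^A, 1/4 I^A I^B, 1/4 I^A i, 1/4 I^B i.
Crossing each possibility with the mother I^B I^B and summing P(type AB): 1/4·1 + 1/4·1/2 + 1/4·1/2 + 1/4·0 = 1/2.
Similarly for Rh via the father's Rh distribution: P(Rh+) = 1.
Independent loci: 1/2 × 1 = 1/2.

1/2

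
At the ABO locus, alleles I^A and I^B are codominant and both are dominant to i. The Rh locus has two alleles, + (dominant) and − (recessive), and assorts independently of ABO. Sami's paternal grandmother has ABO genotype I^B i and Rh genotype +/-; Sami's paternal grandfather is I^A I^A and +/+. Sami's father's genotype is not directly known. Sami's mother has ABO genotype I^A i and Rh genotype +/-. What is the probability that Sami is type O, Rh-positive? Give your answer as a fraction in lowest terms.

7/64

Sami's father's ABO genotype from I^B i × I^A I^A: 1/2 I^A I^B, 1/2 I^A i.
Crossing each possibility with the mother I^A i and summing P(type O): 1/2·0 + 1/2·1/4 = 1/8.
Similarly for Rh via the father's Rh distribution: P(Rh+) = 7/8.
Independent loci: 1/8 × 7/8 = 7/64.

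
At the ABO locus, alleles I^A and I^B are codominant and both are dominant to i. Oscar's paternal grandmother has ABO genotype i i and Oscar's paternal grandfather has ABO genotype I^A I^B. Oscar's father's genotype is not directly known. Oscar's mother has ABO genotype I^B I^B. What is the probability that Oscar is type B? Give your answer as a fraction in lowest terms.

Oscar's father's ABO genotype from i i × I^A I^B: 1/2 I^A i, 1/2 I^B i.
Crossing each possibility with the mother I^B I^B and summing P(type B): 1/2·1/2 + 1/2·1 = 3/4.

3/4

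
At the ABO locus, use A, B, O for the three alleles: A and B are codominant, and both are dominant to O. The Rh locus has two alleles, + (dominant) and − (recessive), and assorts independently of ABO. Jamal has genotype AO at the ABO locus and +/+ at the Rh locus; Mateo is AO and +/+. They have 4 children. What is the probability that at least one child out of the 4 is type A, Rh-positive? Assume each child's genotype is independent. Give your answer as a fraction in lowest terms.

255/256

ABO cross AO × AO → 1/4 O, 3/4 A.
Rh cross +/+ × +/+ → 1 Rh+; so P(type A, Rh-positive) = 3/4 × 1 = 3/4 per child.
P(none) = (1/4)^4 = 1/256; P(at least one) = 1 − 1/256 = 255/256.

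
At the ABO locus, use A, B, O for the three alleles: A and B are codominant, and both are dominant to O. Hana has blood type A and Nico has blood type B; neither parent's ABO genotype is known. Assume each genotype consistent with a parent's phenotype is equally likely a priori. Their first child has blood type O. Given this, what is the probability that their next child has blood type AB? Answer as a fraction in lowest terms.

Possible genotypes: Hana ∈ {AA, AO}; Nico ∈ {BB, BO}.
Weight each parental genotype pair by prior × P(type-O child):
  AO × BO: posterior weight 1; P(next child type AB) = 1/4.
Weighted sum = 1/4.

1/4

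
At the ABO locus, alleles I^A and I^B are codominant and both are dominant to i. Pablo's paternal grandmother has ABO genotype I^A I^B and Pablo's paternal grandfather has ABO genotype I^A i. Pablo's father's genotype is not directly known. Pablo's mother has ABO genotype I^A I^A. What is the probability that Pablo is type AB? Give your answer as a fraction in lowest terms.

Pablo's father's ABO genotype from I^A I^B × I^A i: 1/4 I^A I^A, 1/4 I^A I^B, 1/4 I^A i, 1/4 I^B i.
Crossing each possibility with the mother I^A I^A and summing P(type AB): 1/4·0 + 1/4·1/2 + 1/4·0 + 1/4·1/2 = 1/4.

1/4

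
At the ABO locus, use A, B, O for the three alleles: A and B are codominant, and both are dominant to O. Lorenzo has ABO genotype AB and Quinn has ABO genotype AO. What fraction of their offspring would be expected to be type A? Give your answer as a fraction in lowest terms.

1/2

ABO cross AB × AO → offspring phenotypes: 1/2 A, 1/4 B, 1/4 AB.
So P(type A) = 1/2.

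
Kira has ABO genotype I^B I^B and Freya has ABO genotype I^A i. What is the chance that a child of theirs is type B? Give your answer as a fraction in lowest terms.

1/2

ABO cross I^B I^B × I^A i → offspring phenotypes: 1/2 B, 1/2 AB.
So P(type B) = 1/2.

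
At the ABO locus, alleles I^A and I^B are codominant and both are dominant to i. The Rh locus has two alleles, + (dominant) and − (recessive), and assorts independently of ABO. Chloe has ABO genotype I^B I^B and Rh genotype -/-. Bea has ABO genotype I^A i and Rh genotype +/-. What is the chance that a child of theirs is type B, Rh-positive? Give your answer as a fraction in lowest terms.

ABO cross I^B I^B × I^A i → offspring phenotypes: 1/2 B, 1/2 AB.
Rh cross -/- × +/- → 1/2 Rh+, 1/2 Rh-.
Independent loci: P(type B, Rh-positive) = 1/2 × 1/2 = 1/4.

1/4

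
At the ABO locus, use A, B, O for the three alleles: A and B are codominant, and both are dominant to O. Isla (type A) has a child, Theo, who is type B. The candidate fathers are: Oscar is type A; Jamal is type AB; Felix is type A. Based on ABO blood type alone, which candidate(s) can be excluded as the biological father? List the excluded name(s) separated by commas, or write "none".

A candidate is excluded only if no genotype consistent with his phenotype could produce a type B child with a type A mother.
Oscar (type A): no genotype consistent with that phenotype can produce a type-B child with a type-A mother.
Felix (type A): no genotype consistent with that phenotype can produce a type-B child with a type-A mother.

Oscar, Felix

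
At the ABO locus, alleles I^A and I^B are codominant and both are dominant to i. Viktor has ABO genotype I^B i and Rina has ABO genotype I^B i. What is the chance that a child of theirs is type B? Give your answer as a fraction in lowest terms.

ABO cross I^B i × I^B i → offspring phenotypes: 1/4 O, 3/4 B.
So P(type B) = 3/4.

3/4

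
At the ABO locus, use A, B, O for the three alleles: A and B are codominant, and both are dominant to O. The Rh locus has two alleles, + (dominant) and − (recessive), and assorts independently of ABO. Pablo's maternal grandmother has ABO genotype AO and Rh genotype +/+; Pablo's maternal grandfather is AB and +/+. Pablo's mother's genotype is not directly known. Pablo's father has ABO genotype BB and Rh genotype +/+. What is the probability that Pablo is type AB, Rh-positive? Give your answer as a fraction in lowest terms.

Pablo's mother's ABO genotype from AO × AB: 1/4 AA, 1/4 AB, 1/4 AO, 1/4 BO.
Crossing each possibility with the father BB and summing P(type AB): 1/4·1 + 1/4·1/2 + 1/4·1/2 + 1/4·0 = 1/2.
Similarly for Rh via the mother's Rh distribution: P(Rh+) = 1.
Independent loci: 1/2 × 1 = 1/2.

1/2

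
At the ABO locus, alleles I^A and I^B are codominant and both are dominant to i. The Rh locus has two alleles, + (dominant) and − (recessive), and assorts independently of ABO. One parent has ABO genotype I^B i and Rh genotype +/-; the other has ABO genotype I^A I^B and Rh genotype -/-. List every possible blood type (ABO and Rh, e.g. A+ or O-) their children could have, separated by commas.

A+, A-, B+, B-, AB+, AB-

Gametes from I^B i × I^A I^B give offspring ABO genotypes I^A I^B, I^A i, I^B I^B, I^B i, i.e. phenotypes A, B, AB.
Rh cross +/- × -/- → phenotypes Rh+, Rh-.
Combining independently: A+, A-, B+, B-, AB+, AB-.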